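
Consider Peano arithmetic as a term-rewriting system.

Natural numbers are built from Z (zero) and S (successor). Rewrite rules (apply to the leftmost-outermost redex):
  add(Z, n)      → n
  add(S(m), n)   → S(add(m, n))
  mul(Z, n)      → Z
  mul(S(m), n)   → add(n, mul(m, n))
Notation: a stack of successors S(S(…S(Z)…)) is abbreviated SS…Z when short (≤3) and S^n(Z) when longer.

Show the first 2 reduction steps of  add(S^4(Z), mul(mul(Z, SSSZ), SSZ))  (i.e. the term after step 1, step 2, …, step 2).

Answer: after 2 steps: S(S(add(SSZ, mul(mul(Z, SSSZ), SSZ))))

Derivation:
  start: add(S^4(Z), mul(mul(Z, SSSZ), SSZ))
  step 1: S(add(SSSZ, mul(mul(Z, SSSZ), SSZ)))
  step 2: S(S(add(SSZ, mul(mul(Z, SSSZ), SSZ))))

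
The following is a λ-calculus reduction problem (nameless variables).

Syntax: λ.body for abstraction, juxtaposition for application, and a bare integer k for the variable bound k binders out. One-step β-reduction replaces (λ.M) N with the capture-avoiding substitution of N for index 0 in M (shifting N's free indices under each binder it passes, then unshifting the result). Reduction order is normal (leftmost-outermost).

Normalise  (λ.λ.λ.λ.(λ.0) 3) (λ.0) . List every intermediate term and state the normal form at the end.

  start: (λ.λ.λ.λ.(λ.0) 3) (λ.0)
  [1] λ.λ.λ.(λ.0) (λ.0)
  [2] λ.λ.λ.λ.0

Answer: normal form = λ.λ.λ.λ.0  (in 2 steps)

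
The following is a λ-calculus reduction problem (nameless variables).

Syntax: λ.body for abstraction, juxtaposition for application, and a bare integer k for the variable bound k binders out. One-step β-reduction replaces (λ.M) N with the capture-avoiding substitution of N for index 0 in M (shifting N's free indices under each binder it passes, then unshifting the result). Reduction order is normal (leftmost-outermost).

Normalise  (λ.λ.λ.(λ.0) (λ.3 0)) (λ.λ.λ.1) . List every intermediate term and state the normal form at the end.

  start: (λ.λ.λ.(λ.0) (λ.3 0)) (λ.λ.λ.1)
  step 1: λ.λ.(λ.0) (λ.(λ.λ.λ.1) 0)
  step 2: λ.λ.λ.(λ.λ.λ.1) 0
  step 3: λ.λ.λ.λ.λ.1

Answer: normal form = λ.λ.λ.λ.λ.1  (in 3 steps)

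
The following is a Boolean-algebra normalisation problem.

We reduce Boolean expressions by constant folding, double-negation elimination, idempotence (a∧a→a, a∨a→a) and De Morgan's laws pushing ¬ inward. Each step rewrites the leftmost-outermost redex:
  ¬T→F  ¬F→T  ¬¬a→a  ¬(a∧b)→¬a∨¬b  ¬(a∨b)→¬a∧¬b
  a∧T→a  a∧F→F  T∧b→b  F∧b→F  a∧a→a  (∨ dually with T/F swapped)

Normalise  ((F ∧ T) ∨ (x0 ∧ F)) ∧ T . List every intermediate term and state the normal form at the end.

  start: ((F ∧ T) ∨ (x0 ∧ F)) ∧ T
  [1] (F ∧ T) ∨ (x0 ∧ F)
  [2] F ∨ (x0 ∧ F)
  [3] x0 ∧ F
  [4] F

Answer: normal form = F  (in 4 steps)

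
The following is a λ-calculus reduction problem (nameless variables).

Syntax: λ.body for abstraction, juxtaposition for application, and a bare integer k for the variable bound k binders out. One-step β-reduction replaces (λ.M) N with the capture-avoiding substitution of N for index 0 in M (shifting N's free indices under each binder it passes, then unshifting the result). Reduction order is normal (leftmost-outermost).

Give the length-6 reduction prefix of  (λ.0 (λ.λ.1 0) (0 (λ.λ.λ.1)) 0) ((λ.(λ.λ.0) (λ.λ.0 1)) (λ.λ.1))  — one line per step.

Answer: after 6 steps: (λ.(λ.λ.0) (λ.λ.0 1)) (λ.λ.1) (λ.λ.λ.1) ((λ.(λ.λ.0) (λ.λ.0 1)) (λ.λ.1))

Reduction:
  start: (λ.0 (λ.λ.1 0) (0 (λ.λ.λ.1)) 0) ((λ.(λ.λ.0) (λ.λ.0 1)) (λ.λ.1))
  step 1: (λ.(λ.λ.0) (λ.λ.0 1)) (λ.λ.1) (λ.λ.1 0) ((λ.(λ.λ.0) (λ.λ.0 1)) (λ.λ.1) (λ.λ.λ.1)) ((λ.(λ.λ.0) (λ.λ.0 1)) (λ.λ.1))
  step 2: (λ.λ.0) (λ.λ.0 1) (λ.λ.1 0) ((λ.(λ.λ.0) (λ.λ.0 1)) (λ.λ.1) (λ.λ.λ.1)) ((λ.(λ.λ.0) (λ.λ.0 1)) (λ.λ.1))
  step 3: (λ.0) (λ.λ.1 0) ((λ.(λ.λ.0) (λ.λ.0 1)) (λ.λ.1) (λ.λ.λ.1)) ((λ.(λ.λ.0) (λ.λ.0 1)) (λ.λ.1))
  step 4: (λ.λ.1 0) ((λ.(λ.λ.0) (λ.λ.0 1)) (λ.λ.1) (λ.λ.λ.1)) ((λ.(λ.λ.0) (λ.λ.0 1)) (λ.λ.1))
  step 5: (λ.(λ.(λ.λ.0) (λ.λ.0 1)) (λ.λ.1) (λ.λ.λ.1) 0) ((λ.(λ.λ.0) (λ.λ.0 1)) (λ.λ.1))
  step 6: (λ.(λ.λ.0) (λ.λ.0 1)) (λ.λ.1) (λ.λ.λ.1) ((λ.(λ.λ.0) (λ.λ.0 1)) (λ.λ.1))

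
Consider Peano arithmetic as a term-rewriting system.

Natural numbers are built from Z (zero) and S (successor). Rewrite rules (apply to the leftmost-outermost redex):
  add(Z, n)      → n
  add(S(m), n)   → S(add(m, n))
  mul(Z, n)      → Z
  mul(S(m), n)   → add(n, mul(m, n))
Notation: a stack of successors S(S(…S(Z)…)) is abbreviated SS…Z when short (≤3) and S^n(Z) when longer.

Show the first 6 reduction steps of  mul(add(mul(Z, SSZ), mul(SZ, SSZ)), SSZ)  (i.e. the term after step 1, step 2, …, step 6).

  start: mul(add(mul(Z, SSZ), mul(SZ, SSZ)), SSZ)
  [1] mul(add(Z, mul(SZ, SSZ)), SSZ)
  [2] mul(mul(SZ, SSZ), SSZ)
  [3] mul(add(SSZ, mul(Z, SSZ)), SSZ)
  [4] mul(S(add(SZ, mul(Z, SSZ))), SSZ)
  [5] add(SSZ, mul(add(SZ, mul(Z, SSZ)), SSZ))
  [6] S(add(SZ, mul(add(SZ, mul(Z, SSZ)), SSZ)))

Answer: after 6 steps: S(add(SZ, mul(add(SZ, mul(Z, SSZ)), SSZ)))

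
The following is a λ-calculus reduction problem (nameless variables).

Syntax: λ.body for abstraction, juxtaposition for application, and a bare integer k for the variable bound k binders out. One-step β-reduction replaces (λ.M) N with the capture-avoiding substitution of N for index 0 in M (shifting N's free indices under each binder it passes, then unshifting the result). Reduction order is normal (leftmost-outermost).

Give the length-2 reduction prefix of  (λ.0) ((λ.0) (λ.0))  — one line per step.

  start: (λ.0) ((λ.0) (λ.0))
  →1  (λ.0) (λ.0)
  →2  λ.0

Answer: after 2 steps: λ.0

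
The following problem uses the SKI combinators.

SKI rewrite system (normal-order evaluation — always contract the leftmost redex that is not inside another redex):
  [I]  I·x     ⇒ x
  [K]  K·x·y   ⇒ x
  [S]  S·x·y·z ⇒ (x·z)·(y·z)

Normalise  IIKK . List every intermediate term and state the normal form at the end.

Answer: normal form = KK  (in 2 steps)

Working:
  start: IIKK
  →1  IKK
  →2  KK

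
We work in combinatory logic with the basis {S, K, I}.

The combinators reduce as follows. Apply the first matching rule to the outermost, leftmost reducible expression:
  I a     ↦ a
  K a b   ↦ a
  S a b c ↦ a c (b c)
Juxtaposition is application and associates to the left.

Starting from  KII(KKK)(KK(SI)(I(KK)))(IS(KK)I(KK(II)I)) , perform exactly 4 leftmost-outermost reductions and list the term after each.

Answer: after 4 steps: KK(SI)(I(KK))

Reduction:
  start: KII(KKK)(KK(SI)(I(KK)))(IS(KK)I(KK(II)I))
  [1] I(KKK)(KK(SI)(I(KK)))(IS(KK)I(KK(II)I))
  [2] KKK(KK(SI)(I(KK)))(IS(KK)I(KK(II)I))
  [3] K(KK(SI)(I(KK)))(IS(KK)I(KK(II)I))
  [4] KK(SI)(I(KK))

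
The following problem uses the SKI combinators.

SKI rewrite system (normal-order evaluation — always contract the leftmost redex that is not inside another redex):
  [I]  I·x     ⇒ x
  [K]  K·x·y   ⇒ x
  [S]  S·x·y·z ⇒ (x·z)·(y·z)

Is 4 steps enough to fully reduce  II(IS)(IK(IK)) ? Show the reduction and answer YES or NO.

  start: II(IS)(IK(IK))
  →1  I(IS)(IK(IK))
  →2  IS(IK(IK))
  →3  S(IK(IK))
  →4  S(K(IK))

Answer: NO — after 4 steps the term is S(K(IK)), not yet normal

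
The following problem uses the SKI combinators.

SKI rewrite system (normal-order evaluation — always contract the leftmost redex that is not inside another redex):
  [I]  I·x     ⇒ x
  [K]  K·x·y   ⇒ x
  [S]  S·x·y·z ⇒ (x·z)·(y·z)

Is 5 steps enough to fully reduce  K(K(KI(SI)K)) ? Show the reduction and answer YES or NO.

  start: K(K(KI(SI)K))
  step 1: K(K(IK))
  step 2: K(KK)

Answer: YES — reaches normal form K(KK) in 2 ≤ 5 steps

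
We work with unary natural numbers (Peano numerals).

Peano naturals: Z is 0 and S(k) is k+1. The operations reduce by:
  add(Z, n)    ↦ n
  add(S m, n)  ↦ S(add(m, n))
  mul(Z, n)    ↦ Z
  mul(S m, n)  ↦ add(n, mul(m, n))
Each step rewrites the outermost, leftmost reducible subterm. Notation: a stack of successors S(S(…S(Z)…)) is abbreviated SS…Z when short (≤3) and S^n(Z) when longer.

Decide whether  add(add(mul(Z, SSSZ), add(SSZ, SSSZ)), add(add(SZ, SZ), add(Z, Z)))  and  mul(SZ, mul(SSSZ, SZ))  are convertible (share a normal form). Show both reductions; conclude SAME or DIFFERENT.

Answer: DIFFERENT — A ⇓ S^7(Z), B ⇓ SSSZ

Working:
Term A:
  start: add(add(mul(Z, SSSZ), add(SSZ, SSSZ)), add(add(SZ, SZ), add(Z, Z)))
  [1] add(add(Z, add(SSZ, SSSZ)), add(add(SZ, SZ), add(Z, Z)))
  [2] add(add(SSZ, SSSZ), add(add(SZ, SZ), add(Z, Z)))
  [3] add(S(add(SZ, SSSZ)), add(add(SZ, SZ), add(Z, Z)))
  [4] S(add(add(SZ, SSSZ), add(add(SZ, SZ), add(Z, Z))))
  [5] S(add(S(add(Z, SSSZ)), add(add(SZ, SZ), add(Z, Z))))
  [6] S(S(add(add(Z, SSSZ), add(add(SZ, SZ), add(Z, Z)))))
  [7] S(S(add(SSSZ, add(add(SZ, SZ), add(Z, Z)))))
  [8] S(S(S(add(SSZ, add(add(SZ, SZ), add(Z, Z))))))
  [9] S(S(S(S(add(SZ, add(add(SZ, SZ), add(Z, Z)))))))
  [10] S(S(S(S(S(add(Z, add(add(SZ, SZ), add(Z, Z))))))))
  [11] S(S(S(S(S(add(add(SZ, SZ), add(Z, Z)))))))
  [12] S(S(S(S(S(add(S(add(Z, SZ)), add(Z, Z)))))))
  [13] S(S(S(S(S(S(add(add(Z, SZ), add(Z, Z))))))))
  [14] S(S(S(S(S(S(add(SZ, add(Z, Z))))))))
  [15] S(S(S(S(S(S(S(add(Z, add(Z, Z)))))))))
  [16] S(S(S(S(S(S(S(add(Z, Z))))))))
  [17] S^7(Z)

Term B:
  start: mul(SZ, mul(SSSZ, SZ))
  [1] add(mul(SSSZ, SZ), mul(Z, mul(SSSZ, SZ)))
  [2] add(add(SZ, mul(SSZ, SZ)), mul(Z, mul(SSSZ, SZ)))
  [3] add(S(add(Z, mul(SSZ, SZ))), mul(Z, mul(SSSZ, SZ)))
  [4] S(add(add(Z, mul(SSZ, SZ)), mul(Z, mul(SSSZ, SZ))))
  [5] S(add(mul(SSZ, SZ), mul(Z, mul(SSSZ, SZ))))
  [6] S(add(add(SZ, mul(SZ, SZ)), mul(Z, mul(SSSZ, SZ))))
  [7] S(add(S(add(Z, mul(SZ, SZ))), mul(Z, mul(SSSZ, SZ))))
  [8] S(S(add(add(Z, mul(SZ, SZ)), mul(Z, mul(SSSZ, SZ)))))
  [9] S(S(add(mul(SZ, SZ), mul(Z, mul(SSSZ, SZ)))))
  [10] S(S(add(add(SZ, mul(Z, SZ)), mul(Z, mul(SSSZ, SZ)))))
  [11] S(S(add(S(add(Z, mul(Z, SZ))), mul(Z, mul(SSSZ, SZ)))))
  [12] S(S(S(add(add(Z, mul(Z, SZ)), mul(Z, mul(SSSZ, SZ))))))
  [13] S(S(S(add(mul(Z, SZ), mul(Z, mul(SSSZ, SZ))))))
  [14] S(S(S(add(Z, mul(Z, mul(SSSZ, SZ))))))
  [15] S(S(S(mul(Z, mul(SSSZ, SZ)))))
  [16] SSSZ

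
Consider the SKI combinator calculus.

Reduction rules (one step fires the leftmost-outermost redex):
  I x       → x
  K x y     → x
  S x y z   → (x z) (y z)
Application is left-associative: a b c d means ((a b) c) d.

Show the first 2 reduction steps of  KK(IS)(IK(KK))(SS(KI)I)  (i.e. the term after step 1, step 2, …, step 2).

Answer: after 2 steps: IK(KK)

Working:
  start: KK(IS)(IK(KK))(SS(KI)I)
  step 1: K(IK(KK))(SS(KI)I)
  step 2: IK(KK)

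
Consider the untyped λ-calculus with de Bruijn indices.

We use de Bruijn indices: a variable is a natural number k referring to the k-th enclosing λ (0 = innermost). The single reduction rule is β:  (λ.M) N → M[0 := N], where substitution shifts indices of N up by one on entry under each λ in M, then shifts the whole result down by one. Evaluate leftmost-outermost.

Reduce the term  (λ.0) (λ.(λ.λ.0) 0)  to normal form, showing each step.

  start: (λ.0) (λ.(λ.λ.0) 0)
  →1  λ.(λ.λ.0) 0
  →2  λ.λ.0

Answer: normal form = λ.λ.0  (in 2 steps)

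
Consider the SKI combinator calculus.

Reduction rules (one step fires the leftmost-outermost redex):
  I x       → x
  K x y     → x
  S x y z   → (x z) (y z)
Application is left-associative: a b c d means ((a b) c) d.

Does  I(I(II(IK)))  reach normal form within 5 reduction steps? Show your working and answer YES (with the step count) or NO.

  start: I(I(II(IK)))
  [1] I(II(IK))
  [2] II(IK)
  [3] I(IK)
  [4] IK
  [5] K

Answer: YES — reaches normal form K in 5 ≤ 5 steps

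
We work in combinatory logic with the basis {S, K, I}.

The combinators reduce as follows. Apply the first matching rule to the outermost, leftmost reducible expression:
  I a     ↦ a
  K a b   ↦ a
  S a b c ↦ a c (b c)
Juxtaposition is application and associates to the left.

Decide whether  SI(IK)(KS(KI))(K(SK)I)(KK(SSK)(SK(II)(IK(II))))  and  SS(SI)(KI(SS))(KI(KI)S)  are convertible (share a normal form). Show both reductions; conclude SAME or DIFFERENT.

Term A:
  start: SI(IK)(KS(KI))(K(SK)I)(KK(SSK)(SK(II)(IK(II))))
  [1] I(KS(KI))(IK(KS(KI)))(K(SK)I)(KK(SSK)(SK(II)(IK(II))))
  [2] KS(KI)(IK(KS(KI)))(K(SK)I)(KK(SSK)(SK(II)(IK(II))))
  [3] S(IK(KS(KI)))(K(SK)I)(KK(SSK)(SK(II)(IK(II))))
  [4] IK(KS(KI))(KK(SSK)(SK(II)(IK(II))))(K(SK)I(KK(SSK)(SK(II)(IK(II)))))
  [5] K(KS(KI))(KK(SSK)(SK(II)(IK(II))))(K(SK)I(KK(SSK)(SK(II)(IK(II)))))
  [6] KS(KI)(K(SK)I(KK(SSK)(SK(II)(IK(II)))))
  [7] S(K(SK)I(KK(SSK)(SK(II)(IK(II)))))
  [8] S(SK(KK(SSK)(SK(II)(IK(II)))))
  [9] S(SK(K(SK(II)(IK(II)))))
  [10] S(SK(K(K(IK(II))(II(IK(II))))))
  [11] S(SK(K(IK(II))))
  [12] S(SK(K(K(II))))
  [13] S(SK(K(KI)))

Term B:
  start: SS(SI)(KI(SS))(KI(KI)S)
  [1] S(KI(SS))(SI(KI(SS)))(KI(KI)S)
  [2] KI(SS)(KI(KI)S)(SI(KI(SS))(KI(KI)S))
  [3] I(KI(KI)S)(SI(KI(SS))(KI(KI)S))
  [4] KI(KI)S(SI(KI(SS))(KI(KI)S))
  [5] IS(SI(KI(SS))(KI(KI)S))
  [6] S(SI(KI(SS))(KI(KI)S))
  [7] S(I(KI(KI)S)(KI(SS)(KI(KI)S)))
  [8] S(KI(KI)S(KI(SS)(KI(KI)S)))
  [9] S(IS(KI(SS)(KI(KI)S)))
  [10] S(S(KI(SS)(KI(KI)S)))
  [11] S(S(I(KI(KI)S)))
  [12] S(S(KI(KI)S))
  [13] S(S(IS))
  [14] S(SS)

Answer: DIFFERENT — A ⇓ S(SK(K(KI))), B ⇓ S(SS)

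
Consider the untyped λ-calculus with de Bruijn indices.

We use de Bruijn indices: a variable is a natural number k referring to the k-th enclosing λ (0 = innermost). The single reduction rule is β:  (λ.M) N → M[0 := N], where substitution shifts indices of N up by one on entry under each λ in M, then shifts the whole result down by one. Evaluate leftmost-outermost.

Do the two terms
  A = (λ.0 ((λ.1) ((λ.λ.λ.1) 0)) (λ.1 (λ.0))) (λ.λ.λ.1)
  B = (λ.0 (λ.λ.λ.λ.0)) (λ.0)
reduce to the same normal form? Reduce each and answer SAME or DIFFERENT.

Answer: DIFFERENT — A ⇓ λ.λ.λ.λ.1, B ⇓ λ.λ.λ.λ.0

Derivation:
Term A:
  start: (λ.0 ((λ.1) ((λ.λ.λ.1) 0)) (λ.1 (λ.0))) (λ.λ.λ.1)
  step 1: (λ.λ.λ.1) ((λ.λ.λ.λ.1) ((λ.λ.λ.1) (λ.λ.λ.1))) (λ.(λ.λ.λ.1) (λ.0))
  step 2: (λ.λ.1) (λ.(λ.λ.λ.1) (λ.0))
  step 3: λ.λ.(λ.λ.λ.1) (λ.0)
  step 4: λ.λ.λ.λ.1

Term B:
  start: (λ.0 (λ.λ.λ.λ.0)) (λ.0)
  step 1: (λ.0) (λ.λ.λ.λ.0)
  step 2: λ.λ.λ.λ.0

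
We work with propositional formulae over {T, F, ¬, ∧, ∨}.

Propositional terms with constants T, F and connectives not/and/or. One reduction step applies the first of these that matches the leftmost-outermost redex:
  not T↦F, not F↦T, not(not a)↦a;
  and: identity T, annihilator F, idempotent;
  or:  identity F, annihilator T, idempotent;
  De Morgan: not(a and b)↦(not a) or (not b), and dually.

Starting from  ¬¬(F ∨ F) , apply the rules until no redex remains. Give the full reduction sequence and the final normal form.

  start: ¬¬(F ∨ F)
  →1  F ∨ F
  →2  F

Answer: normal form = F  (in 2 steps)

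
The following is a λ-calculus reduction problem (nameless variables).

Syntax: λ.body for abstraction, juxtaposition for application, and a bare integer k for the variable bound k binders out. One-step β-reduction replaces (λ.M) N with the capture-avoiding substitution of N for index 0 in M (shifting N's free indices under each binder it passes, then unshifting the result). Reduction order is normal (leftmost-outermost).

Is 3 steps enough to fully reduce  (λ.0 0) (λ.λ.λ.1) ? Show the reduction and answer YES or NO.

  start: (λ.0 0) (λ.λ.λ.1)
  [1] (λ.λ.λ.1) (λ.λ.λ.1)
  [2] λ.λ.1

Answer: YES — reaches normal form λ.λ.1 in 2 ≤ 3 steps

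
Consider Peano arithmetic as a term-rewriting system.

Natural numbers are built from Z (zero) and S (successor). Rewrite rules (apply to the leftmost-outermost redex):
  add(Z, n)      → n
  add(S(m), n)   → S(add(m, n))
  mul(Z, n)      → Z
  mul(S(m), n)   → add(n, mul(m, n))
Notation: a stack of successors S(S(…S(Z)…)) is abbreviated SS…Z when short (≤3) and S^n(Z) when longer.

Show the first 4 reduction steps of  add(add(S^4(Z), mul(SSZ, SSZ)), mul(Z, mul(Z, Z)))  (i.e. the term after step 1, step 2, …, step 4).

  start: add(add(S^4(Z), mul(SSZ, SSZ)), mul(Z, mul(Z, Z)))
  →1  add(S(add(SSSZ, mul(SSZ, SSZ))), mul(Z, mul(Z, Z)))
  →2  S(add(add(SSSZ, mul(SSZ, SSZ)), mul(Z, mul(Z, Z))))
  →3  S(add(S(add(SSZ, mul(SSZ, SSZ))), mul(Z, mul(Z, Z))))
  →4  S(S(add(add(SSZ, mul(SSZ, SSZ)), mul(Z, mul(Z, Z)))))

Answer: after 4 steps: S(S(add(add(SSZ, mul(SSZ, SSZ)), mul(Z, mul(Z, Z)))))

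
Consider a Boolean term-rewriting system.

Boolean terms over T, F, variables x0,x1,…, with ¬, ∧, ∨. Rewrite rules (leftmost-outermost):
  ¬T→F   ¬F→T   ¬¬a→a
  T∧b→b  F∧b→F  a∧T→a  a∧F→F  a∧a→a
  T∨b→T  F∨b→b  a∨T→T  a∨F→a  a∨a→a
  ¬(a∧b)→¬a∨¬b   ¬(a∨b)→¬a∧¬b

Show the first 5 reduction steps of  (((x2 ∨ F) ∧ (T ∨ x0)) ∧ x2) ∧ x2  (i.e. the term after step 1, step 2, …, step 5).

Answer: after 5 steps: x2

Derivation:
  start: (((x2 ∨ F) ∧ (T ∨ x0)) ∧ x2) ∧ x2
  →1  ((x2 ∧ (T ∨ x0)) ∧ x2) ∧ x2
  →2  ((x2 ∧ T) ∧ x2) ∧ x2
  →3  (x2 ∧ x2) ∧ x2
  →4  x2 ∧ x2
  →5  x2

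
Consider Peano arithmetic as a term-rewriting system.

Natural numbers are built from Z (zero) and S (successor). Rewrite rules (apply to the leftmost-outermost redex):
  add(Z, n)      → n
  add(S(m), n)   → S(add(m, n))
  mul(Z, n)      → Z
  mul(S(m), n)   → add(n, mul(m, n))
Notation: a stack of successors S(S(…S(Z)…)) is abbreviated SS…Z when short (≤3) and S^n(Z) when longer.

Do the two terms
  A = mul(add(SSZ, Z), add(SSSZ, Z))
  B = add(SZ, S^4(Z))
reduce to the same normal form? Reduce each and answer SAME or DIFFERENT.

Term A:
  start: mul(add(SSZ, Z), add(SSSZ, Z))
  step 1: mul(S(add(SZ, Z)), add(SSSZ, Z))
  step 2: add(add(SSSZ, Z), mul(add(SZ, Z), add(SSSZ, Z)))
  step 3: add(S(add(SSZ, Z)), mul(add(SZ, Z), add(SSSZ, Z)))
  step 4: S(add(add(SSZ, Z), mul(add(SZ, Z), add(SSSZ, Z))))
  step 5: S(add(S(add(SZ, Z)), mul(add(SZ, Z), add(SSSZ, Z))))
  step 6: S(S(add(add(SZ, Z), mul(add(SZ, Z), add(SSSZ, Z)))))
  step 7: S(S(add(S(add(Z, Z)), mul(add(SZ, Z), add(SSSZ, Z)))))
  step 8: S(S(S(add(add(Z, Z), mul(add(SZ, Z), add(SSSZ, Z))))))
  step 9: S(S(S(add(Z, mul(add(SZ, Z), add(SSSZ, Z))))))
  step 10: S(S(S(mul(add(SZ, Z), add(SSSZ, Z)))))
  step 11: S(S(S(mul(S(add(Z, Z)), add(SSSZ, Z)))))
  step 12: S(S(S(add(add(SSSZ, Z), mul(add(Z, Z), add(SSSZ, Z))))))
  step 13: S(S(S(add(S(add(SSZ, Z)), mul(add(Z, Z), add(SSSZ, Z))))))
  step 14: S(S(S(S(add(add(SSZ, Z), mul(add(Z, Z), add(SSSZ, Z)))))))
  step 15: S(S(S(S(add(S(add(SZ, Z)), mul(add(Z, Z), add(SSSZ, Z)))))))
  step 16: S(S(S(S(S(add(add(SZ, Z), mul(add(Z, Z), add(SSSZ, Z))))))))
  step 17: S(S(S(S(S(add(S(add(Z, Z)), mul(add(Z, Z), add(SSSZ, Z))))))))
  step 18: S(S(S(S(S(S(add(add(Z, Z), mul(add(Z, Z), add(SSSZ, Z)))))))))
  step 19: S(S(S(S(S(S(add(Z, mul(add(Z, Z), add(SSSZ, Z)))))))))
  step 20: S(S(S(S(S(S(mul(add(Z, Z), add(SSSZ, Z))))))))
  step 21: S(S(S(S(S(S(mul(Z, add(SSSZ, Z))))))))
  step 22: S^6(Z)

Term B:
  start: add(SZ, S^4(Z))
  step 1: S(add(Z, S^4(Z)))
  step 2: S^5(Z)

Answer: DIFFERENT — A ⇓ S^6(Z), B ⇓ S^5(Z)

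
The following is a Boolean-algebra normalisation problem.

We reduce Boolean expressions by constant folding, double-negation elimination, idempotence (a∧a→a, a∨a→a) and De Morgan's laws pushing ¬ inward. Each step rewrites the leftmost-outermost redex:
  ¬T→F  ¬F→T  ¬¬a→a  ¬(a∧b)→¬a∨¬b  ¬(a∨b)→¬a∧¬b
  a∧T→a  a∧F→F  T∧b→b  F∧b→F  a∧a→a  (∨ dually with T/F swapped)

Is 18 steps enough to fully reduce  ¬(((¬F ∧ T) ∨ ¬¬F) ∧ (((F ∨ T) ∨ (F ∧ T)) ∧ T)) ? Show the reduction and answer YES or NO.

  start: ¬(((¬F ∧ T) ∨ ¬¬F) ∧ (((F ∨ T) ∨ (F ∧ T)) ∧ T))
  step 1: ¬((¬F ∧ T) ∨ ¬¬F) ∨ ¬(((F ∨ T) ∨ (F ∧ T)) ∧ T)
  step 2: (¬(¬F ∧ T) ∧ ¬¬¬F) ∨ ¬(((F ∨ T) ∨ (F ∧ T)) ∧ T)
  step 3: ((¬¬F ∨ ¬T) ∧ ¬¬¬F) ∨ ¬(((F ∨ T) ∨ (F ∧ T)) ∧ T)
  step 4: ((F ∨ ¬T) ∧ ¬¬¬F) ∨ ¬(((F ∨ T) ∨ (F ∧ T)) ∧ T)
  step 5: (¬T ∧ ¬¬¬F) ∨ ¬(((F ∨ T) ∨ (F ∧ T)) ∧ T)
  step 6: (F ∧ ¬¬¬F) ∨ ¬(((F ∨ T) ∨ (F ∧ T)) ∧ T)
  step 7: F ∨ ¬(((F ∨ T) ∨ (F ∧ T)) ∧ T)
  step 8: ¬(((F ∨ T) ∨ (F ∧ T)) ∧ T)
  step 9: ¬((F ∨ T) ∨ (F ∧ T)) ∨ ¬T
  step 10: (¬(F ∨ T) ∧ ¬(F ∧ T)) ∨ ¬T
  step 11: ((¬F ∧ ¬T) ∧ ¬(F ∧ T)) ∨ ¬T
  step 12: ((T ∧ ¬T) ∧ ¬(F ∧ T)) ∨ ¬T
  step 13: (¬T ∧ ¬(F ∧ T)) ∨ ¬T
  step 14: (F ∧ ¬(F ∧ T)) ∨ ¬T
  step 15: F ∨ ¬T
  step 16: ¬T
  step 17: F

Answer: YES — reaches normal form F in 17 ≤ 18 steps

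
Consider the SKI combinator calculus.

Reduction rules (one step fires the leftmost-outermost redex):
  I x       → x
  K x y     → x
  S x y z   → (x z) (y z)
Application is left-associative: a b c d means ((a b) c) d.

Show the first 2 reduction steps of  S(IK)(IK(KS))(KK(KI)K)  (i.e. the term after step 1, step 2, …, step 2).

Answer: after 2 steps: K(KK(KI)K)(IK(KS)(KK(KI)K))

Derivation:
  start: S(IK)(IK(KS))(KK(KI)K)
  →1  IK(KK(KI)K)(IK(KS)(KK(KI)K))
  →2  K(KK(KI)K)(IK(KS)(KK(KI)K))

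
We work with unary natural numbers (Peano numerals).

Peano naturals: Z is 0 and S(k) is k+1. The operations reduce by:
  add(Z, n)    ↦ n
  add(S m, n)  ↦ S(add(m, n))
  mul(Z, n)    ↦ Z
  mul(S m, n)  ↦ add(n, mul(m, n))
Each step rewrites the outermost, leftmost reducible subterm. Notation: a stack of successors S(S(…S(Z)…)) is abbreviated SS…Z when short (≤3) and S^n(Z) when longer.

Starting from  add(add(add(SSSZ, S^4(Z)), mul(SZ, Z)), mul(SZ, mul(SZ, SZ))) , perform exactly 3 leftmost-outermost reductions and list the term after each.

Answer: after 3 steps: S(add(add(add(SSZ, S^4(Z)), mul(SZ, Z)), mul(SZ, mul(SZ, SZ))))

Reduction:
  start: add(add(add(SSSZ, S^4(Z)), mul(SZ, Z)), mul(SZ, mul(SZ, SZ)))
  step 1: add(add(S(add(SSZ, S^4(Z))), mul(SZ, Z)), mul(SZ, mul(SZ, SZ)))
  step 2: add(S(add(add(SSZ, S^4(Z)), mul(SZ, Z))), mul(SZ, mul(SZ, SZ)))
  step 3: S(add(add(add(SSZ, S^4(Z)), mul(SZ, Z)), mul(SZ, mul(SZ, SZ))))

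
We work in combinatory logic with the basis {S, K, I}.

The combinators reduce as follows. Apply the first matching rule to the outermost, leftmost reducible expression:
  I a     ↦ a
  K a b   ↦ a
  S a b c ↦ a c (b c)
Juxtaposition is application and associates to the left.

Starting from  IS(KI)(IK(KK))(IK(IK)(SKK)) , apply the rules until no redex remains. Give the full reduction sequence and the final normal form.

Answer: normal form = KK  (in 6 steps)

Reduction:
  start: IS(KI)(IK(KK))(IK(IK)(SKK))
  →1  S(KI)(IK(KK))(IK(IK)(SKK))
  →2  KI(IK(IK)(SKK))(IK(KK)(IK(IK)(SKK)))
  →3  I(IK(KK)(IK(IK)(SKK)))
  →4  IK(KK)(IK(IK)(SKK))
  →5  K(KK)(IK(IK)(SKK))
  →6  KK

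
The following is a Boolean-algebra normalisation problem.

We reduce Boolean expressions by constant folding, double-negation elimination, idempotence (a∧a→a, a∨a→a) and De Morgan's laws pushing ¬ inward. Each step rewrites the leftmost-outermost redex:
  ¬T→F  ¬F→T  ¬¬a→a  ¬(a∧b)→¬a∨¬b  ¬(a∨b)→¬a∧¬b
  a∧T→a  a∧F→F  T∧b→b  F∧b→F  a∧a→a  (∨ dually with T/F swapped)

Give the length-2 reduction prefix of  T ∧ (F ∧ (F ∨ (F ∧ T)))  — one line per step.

Answer: after 2 steps: F

Reduction:
  start: T ∧ (F ∧ (F ∨ (F ∧ T)))
  →1  F ∧ (F ∨ (F ∧ T))
  →2  F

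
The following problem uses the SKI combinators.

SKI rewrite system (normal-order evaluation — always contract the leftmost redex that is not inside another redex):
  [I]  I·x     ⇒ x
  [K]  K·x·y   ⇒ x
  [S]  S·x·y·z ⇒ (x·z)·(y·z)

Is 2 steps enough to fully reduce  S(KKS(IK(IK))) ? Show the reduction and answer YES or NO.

Answer: NO — after 2 steps the term is S(K(K(IK))), not yet normal

Working:
  start: S(KKS(IK(IK)))
  step 1: S(K(IK(IK)))
  step 2: S(K(K(IK)))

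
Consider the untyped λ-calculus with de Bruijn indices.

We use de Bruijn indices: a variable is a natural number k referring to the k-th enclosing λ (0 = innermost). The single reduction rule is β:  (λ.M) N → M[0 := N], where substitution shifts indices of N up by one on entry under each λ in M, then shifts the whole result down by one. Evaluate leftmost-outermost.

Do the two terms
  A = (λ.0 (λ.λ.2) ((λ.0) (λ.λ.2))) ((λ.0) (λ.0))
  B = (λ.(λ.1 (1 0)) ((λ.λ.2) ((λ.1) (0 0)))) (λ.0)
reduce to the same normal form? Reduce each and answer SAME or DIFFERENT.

Term A:
  start: (λ.0 (λ.λ.2) ((λ.0) (λ.λ.2))) ((λ.0) (λ.0))
  →1  (λ.0) (λ.0) (λ.λ.(λ.0) (λ.0)) ((λ.0) (λ.λ.(λ.0) (λ.0)))
  →2  (λ.0) (λ.λ.(λ.0) (λ.0)) ((λ.0) (λ.λ.(λ.0) (λ.0)))
  →3  (λ.λ.(λ.0) (λ.0)) ((λ.0) (λ.λ.(λ.0) (λ.0)))
  →4  λ.(λ.0) (λ.0)
  →5  λ.λ.0

Term B:
  start: (λ.(λ.1 (1 0)) ((λ.λ.2) ((λ.1) (0 0)))) (λ.0)
  →1  (λ.(λ.0) ((λ.0) 0)) ((λ.λ.λ.0) ((λ.λ.0) ((λ.0) (λ.0))))
  →2  (λ.0) ((λ.0) ((λ.λ.λ.0) ((λ.λ.0) ((λ.0) (λ.0)))))
  →3  (λ.0) ((λ.λ.λ.0) ((λ.λ.0) ((λ.0) (λ.0))))
  →4  (λ.λ.λ.0) ((λ.λ.0) ((λ.0) (λ.0)))
  →5  λ.λ.0

Answer: SAME — A ⇓ λ.λ.0, B ⇓ λ.λ.0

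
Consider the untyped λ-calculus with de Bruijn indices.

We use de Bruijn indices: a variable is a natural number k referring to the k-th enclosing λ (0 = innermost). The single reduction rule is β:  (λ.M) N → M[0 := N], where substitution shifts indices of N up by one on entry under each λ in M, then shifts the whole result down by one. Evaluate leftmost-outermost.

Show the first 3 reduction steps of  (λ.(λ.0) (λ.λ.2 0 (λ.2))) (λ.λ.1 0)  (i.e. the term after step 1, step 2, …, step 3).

Answer: after 3 steps: λ.λ.(λ.1 0) (λ.2)

Reduction:
  start: (λ.(λ.0) (λ.λ.2 0 (λ.2))) (λ.λ.1 0)
  →1  (λ.0) (λ.λ.(λ.λ.1 0) 0 (λ.2))
  →2  λ.λ.(λ.λ.1 0) 0 (λ.2)
  →3  λ.λ.(λ.1 0) (λ.2)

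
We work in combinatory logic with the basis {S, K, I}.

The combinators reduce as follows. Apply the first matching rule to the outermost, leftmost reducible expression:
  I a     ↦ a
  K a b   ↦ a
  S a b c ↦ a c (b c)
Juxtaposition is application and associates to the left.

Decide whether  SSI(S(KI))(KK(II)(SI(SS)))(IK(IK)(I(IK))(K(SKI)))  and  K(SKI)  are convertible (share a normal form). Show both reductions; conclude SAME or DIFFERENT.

Answer: SAME — A ⇓ K(SKI), B ⇓ K(SKI)

Working:
Term A:
  start: SSI(S(KI))(KK(II)(SI(SS)))(IK(IK)(I(IK))(K(SKI)))
  [1] S(S(KI))(I(S(KI)))(KK(II)(SI(SS)))(IK(IK)(I(IK))(K(SKI)))
  [2] S(KI)(KK(II)(SI(SS)))(I(S(KI))(KK(II)(SI(SS))))(IK(IK)(I(IK))(K(SKI)))
  [3] KI(I(S(KI))(KK(II)(SI(SS))))(KK(II)(SI(SS))(I(S(KI))(KK(II)(SI(SS)))))(IK(IK)(I(IK))(K(SKI)))
  [4] I(KK(II)(SI(SS))(I(S(KI))(KK(II)(SI(SS)))))(IK(IK)(I(IK))(K(SKI)))
  [5] KK(II)(SI(SS))(I(S(KI))(KK(II)(SI(SS))))(IK(IK)(I(IK))(K(SKI)))
  [6] K(SI(SS))(I(S(KI))(KK(II)(SI(SS))))(IK(IK)(I(IK))(K(SKI)))
  [7] SI(SS)(IK(IK)(I(IK))(K(SKI)))
  [8] I(IK(IK)(I(IK))(K(SKI)))(SS(IK(IK)(I(IK))(K(SKI))))
  [9] IK(IK)(I(IK))(K(SKI))(SS(IK(IK)(I(IK))(K(SKI))))
  [10] K(IK)(I(IK))(K(SKI))(SS(IK(IK)(I(IK))(K(SKI))))
  [11] IK(K(SKI))(SS(IK(IK)(I(IK))(K(SKI))))
  [12] K(K(SKI))(SS(IK(IK)(I(IK))(K(SKI))))
  [13] K(SKI)

Term B:
  start: K(SKI)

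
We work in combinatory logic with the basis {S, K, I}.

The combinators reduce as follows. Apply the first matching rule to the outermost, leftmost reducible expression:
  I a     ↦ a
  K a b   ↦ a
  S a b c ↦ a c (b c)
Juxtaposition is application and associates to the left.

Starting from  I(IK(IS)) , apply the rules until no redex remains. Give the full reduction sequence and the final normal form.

Answer: normal form = KS  (in 3 steps)

Derivation:
  start: I(IK(IS))
  [1] IK(IS)
  [2] K(IS)
  [3] KS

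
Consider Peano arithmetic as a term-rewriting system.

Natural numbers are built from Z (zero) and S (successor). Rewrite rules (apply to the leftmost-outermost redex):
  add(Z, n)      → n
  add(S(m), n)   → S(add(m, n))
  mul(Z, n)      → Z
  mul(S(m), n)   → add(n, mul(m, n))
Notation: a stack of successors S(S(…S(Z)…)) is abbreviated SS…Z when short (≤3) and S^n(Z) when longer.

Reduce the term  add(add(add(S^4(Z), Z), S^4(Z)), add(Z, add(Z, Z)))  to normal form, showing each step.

Answer: normal form = S^8(Z)  (in 21 steps)

Reduction:
  start: add(add(add(S^4(Z), Z), S^4(Z)), add(Z, add(Z, Z)))
  step 1: add(add(S(add(SSSZ, Z)), S^4(Z)), add(Z, add(Z, Z)))
  step 2: add(S(add(add(SSSZ, Z), S^4(Z))), add(Z, add(Z, Z)))
  step 3: S(add(add(add(SSSZ, Z), S^4(Z)), add(Z, add(Z, Z))))
  step 4: S(add(add(S(add(SSZ, Z)), S^4(Z)), add(Z, add(Z, Z))))
  step 5: S(add(S(add(add(SSZ, Z), S^4(Z))), add(Z, add(Z, Z))))
  step 6: S(S(add(add(add(SSZ, Z), S^4(Z)), add(Z, add(Z, Z)))))
  step 7: S(S(add(add(S(add(SZ, Z)), S^4(Z)), add(Z, add(Z, Z)))))
  step 8: S(S(add(S(add(add(SZ, Z), S^4(Z))), add(Z, add(Z, Z)))))
  step 9: S(S(S(add(add(add(SZ, Z), S^4(Z)), add(Z, add(Z, Z))))))
  step 10: S(S(S(add(add(S(add(Z, Z)), S^4(Z)), add(Z, add(Z, Z))))))
  step 11: S(S(S(add(S(add(add(Z, Z), S^4(Z))), add(Z, add(Z, Z))))))
  step 12: S(S(S(S(add(add(add(Z, Z), S^4(Z)), add(Z, add(Z, Z)))))))
  step 13: S(S(S(S(add(add(Z, S^4(Z)), add(Z, add(Z, Z)))))))
  step 14: S(S(S(S(add(S^4(Z), add(Z, add(Z, Z)))))))
  step 15: S(S(S(S(S(add(SSSZ, add(Z, add(Z, Z))))))))
  step 16: S(S(S(S(S(S(add(SSZ, add(Z, add(Z, Z)))))))))
  step 17: S(S(S(S(S(S(S(add(SZ, add(Z, add(Z, Z))))))))))
  step 18: S(S(S(S(S(S(S(S(add(Z, add(Z, add(Z, Z)))))))))))
  step 19: S(S(S(S(S(S(S(S(add(Z, add(Z, Z))))))))))
  step 20: S(S(S(S(S(S(S(S(add(Z, Z)))))))))
  step 21: S^8(Z)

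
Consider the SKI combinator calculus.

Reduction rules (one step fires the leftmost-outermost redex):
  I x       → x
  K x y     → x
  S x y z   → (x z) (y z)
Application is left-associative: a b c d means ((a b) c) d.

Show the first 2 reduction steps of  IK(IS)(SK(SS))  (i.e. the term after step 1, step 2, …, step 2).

Answer: after 2 steps: IS

Reduction:
  start: IK(IS)(SK(SS))
  →1  K(IS)(SK(SS))
  →2  IS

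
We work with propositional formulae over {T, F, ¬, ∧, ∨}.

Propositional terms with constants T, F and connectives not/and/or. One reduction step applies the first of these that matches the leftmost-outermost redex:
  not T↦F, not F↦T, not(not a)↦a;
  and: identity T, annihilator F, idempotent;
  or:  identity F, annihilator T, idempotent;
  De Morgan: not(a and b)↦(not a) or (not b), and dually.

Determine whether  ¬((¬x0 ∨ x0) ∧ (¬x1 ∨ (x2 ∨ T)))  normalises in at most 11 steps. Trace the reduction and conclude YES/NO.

Answer: YES — reaches normal form x0 ∧ ¬x0 in 10 ≤ 11 steps

Reduction:
  start: ¬((¬x0 ∨ x0) ∧ (¬x1 ∨ (x2 ∨ T)))
  step 1: ¬(¬x0 ∨ x0) ∨ ¬(¬x1 ∨ (x2 ∨ T))
  step 2: (¬¬x0 ∧ ¬x0) ∨ ¬(¬x1 ∨ (x2 ∨ T))
  step 3: (x0 ∧ ¬x0) ∨ ¬(¬x1 ∨ (x2 ∨ T))
  step 4: (x0 ∧ ¬x0) ∨ (¬¬x1 ∧ ¬(x2 ∨ T))
  step 5: (x0 ∧ ¬x0) ∨ (x1 ∧ ¬(x2 ∨ T))
  step 6: (x0 ∧ ¬x0) ∨ (x1 ∧ (¬x2 ∧ ¬T))
  step 7: (x0 ∧ ¬x0) ∨ (x1 ∧ (¬x2 ∧ F))
  step 8: (x0 ∧ ¬x0) ∨ (x1 ∧ F)
  step 9: (x0 ∧ ¬x0) ∨ F
  step 10: x0 ∧ ¬x0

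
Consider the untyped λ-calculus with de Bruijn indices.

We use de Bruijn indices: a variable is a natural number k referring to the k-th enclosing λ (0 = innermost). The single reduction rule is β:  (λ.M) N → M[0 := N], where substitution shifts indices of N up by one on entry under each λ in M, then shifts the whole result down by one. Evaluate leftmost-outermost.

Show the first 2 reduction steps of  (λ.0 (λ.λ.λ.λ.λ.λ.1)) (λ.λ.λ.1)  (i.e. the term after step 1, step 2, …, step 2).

Answer: after 2 steps: λ.λ.1

Working:
  start: (λ.0 (λ.λ.λ.λ.λ.λ.1)) (λ.λ.λ.1)
  step 1: (λ.λ.λ.1) (λ.λ.λ.λ.λ.λ.1)
  step 2: λ.λ.1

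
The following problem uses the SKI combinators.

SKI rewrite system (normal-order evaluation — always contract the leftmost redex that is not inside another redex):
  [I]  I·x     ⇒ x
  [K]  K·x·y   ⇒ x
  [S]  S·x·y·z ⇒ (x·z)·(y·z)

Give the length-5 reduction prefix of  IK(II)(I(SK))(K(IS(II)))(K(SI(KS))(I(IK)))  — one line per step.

Answer: after 5 steps: IS(II)

Reduction:
  start: IK(II)(I(SK))(K(IS(II)))(K(SI(KS))(I(IK)))
  step 1: K(II)(I(SK))(K(IS(II)))(K(SI(KS))(I(IK)))
  step 2: II(K(IS(II)))(K(SI(KS))(I(IK)))
  step 3: I(K(IS(II)))(K(SI(KS))(I(IK)))
  step 4: K(IS(II))(K(SI(KS))(I(IK)))
  step 5: IS(II)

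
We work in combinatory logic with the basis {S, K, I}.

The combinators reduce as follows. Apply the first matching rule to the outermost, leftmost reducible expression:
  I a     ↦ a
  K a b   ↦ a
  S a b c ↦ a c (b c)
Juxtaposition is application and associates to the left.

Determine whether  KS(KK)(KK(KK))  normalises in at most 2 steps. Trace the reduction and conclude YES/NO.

  start: KS(KK)(KK(KK))
  [1] S(KK(KK))
  [2] SK

Answer: YES — reaches normal form SK in 2 ≤ 2 steps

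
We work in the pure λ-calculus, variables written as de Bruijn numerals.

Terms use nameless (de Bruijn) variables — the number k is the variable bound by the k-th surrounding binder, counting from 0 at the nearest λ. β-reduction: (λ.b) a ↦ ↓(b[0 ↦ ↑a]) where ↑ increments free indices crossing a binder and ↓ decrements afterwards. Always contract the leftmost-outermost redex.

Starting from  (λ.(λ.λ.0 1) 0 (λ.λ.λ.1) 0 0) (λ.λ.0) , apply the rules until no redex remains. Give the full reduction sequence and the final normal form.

  start: (λ.(λ.λ.0 1) 0 (λ.λ.λ.1) 0 0) (λ.λ.0)
  →1  (λ.λ.0 1) (λ.λ.0) (λ.λ.λ.1) (λ.λ.0) (λ.λ.0)
  →2  (λ.0 (λ.λ.0)) (λ.λ.λ.1) (λ.λ.0) (λ.λ.0)
  →3  (λ.λ.λ.1) (λ.λ.0) (λ.λ.0) (λ.λ.0)
  →4  (λ.λ.1) (λ.λ.0) (λ.λ.0)
  →5  (λ.λ.λ.0) (λ.λ.0)
  →6  λ.λ.0

Answer: normal form = λ.λ.0  (in 6 steps)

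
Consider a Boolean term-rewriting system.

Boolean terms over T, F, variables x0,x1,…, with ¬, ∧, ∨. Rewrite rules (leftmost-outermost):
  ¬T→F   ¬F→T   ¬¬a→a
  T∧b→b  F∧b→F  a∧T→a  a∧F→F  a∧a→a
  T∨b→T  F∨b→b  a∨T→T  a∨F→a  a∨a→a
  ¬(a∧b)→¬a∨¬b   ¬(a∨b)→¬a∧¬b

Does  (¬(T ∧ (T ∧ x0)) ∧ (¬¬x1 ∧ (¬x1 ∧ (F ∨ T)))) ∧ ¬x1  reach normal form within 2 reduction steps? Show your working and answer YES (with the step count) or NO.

Answer: NO — after 2 steps the term is ((F ∨ ¬(T ∧ x0)) ∧ (¬¬x1 ∧ (¬x1 ∧ (F ∨ T)))) ∧ ¬x1, not yet normal

Derivation:
  start: (¬(T ∧ (T ∧ x0)) ∧ (¬¬x1 ∧ (¬x1 ∧ (F ∨ T)))) ∧ ¬x1
  step 1: ((¬T ∨ ¬(T ∧ x0)) ∧ (¬¬x1 ∧ (¬x1 ∧ (F ∨ T)))) ∧ ¬x1
  step 2: ((F ∨ ¬(T ∧ x0)) ∧ (¬¬x1 ∧ (¬x1 ∧ (F ∨ T)))) ∧ ¬x1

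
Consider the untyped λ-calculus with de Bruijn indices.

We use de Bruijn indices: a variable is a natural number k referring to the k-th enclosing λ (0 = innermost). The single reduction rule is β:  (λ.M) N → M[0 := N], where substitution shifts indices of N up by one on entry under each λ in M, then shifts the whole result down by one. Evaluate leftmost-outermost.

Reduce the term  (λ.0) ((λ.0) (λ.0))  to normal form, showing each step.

  start: (λ.0) ((λ.0) (λ.0))
  [1] (λ.0) (λ.0)
  [2] λ.0

Answer: normal form = λ.0  (in 2 steps)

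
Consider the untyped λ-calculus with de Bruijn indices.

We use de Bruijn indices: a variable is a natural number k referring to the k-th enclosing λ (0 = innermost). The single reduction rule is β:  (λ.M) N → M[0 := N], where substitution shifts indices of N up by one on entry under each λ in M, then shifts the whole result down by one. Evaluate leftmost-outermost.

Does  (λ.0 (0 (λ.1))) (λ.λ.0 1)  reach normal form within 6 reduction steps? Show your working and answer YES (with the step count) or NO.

Answer: YES — reaches normal form λ.0 (λ.0 (λ.λ.λ.0 1)) in 3 ≤ 6 steps

Working:
  start: (λ.0 (0 (λ.1))) (λ.λ.0 1)
  step 1: (λ.λ.0 1) ((λ.λ.0 1) (λ.λ.λ.0 1))
  step 2: λ.0 ((λ.λ.0 1) (λ.λ.λ.0 1))
  step 3: λ.0 (λ.0 (λ.λ.λ.0 1))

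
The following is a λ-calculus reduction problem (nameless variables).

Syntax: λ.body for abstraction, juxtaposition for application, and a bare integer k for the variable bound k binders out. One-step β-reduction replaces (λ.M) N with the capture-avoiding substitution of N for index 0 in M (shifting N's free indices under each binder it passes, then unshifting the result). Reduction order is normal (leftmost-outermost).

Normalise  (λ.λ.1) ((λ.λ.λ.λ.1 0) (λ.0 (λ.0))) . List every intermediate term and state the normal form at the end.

Answer: normal form = λ.λ.λ.λ.1 0  (in 2 steps)

Working:
  start: (λ.λ.1) ((λ.λ.λ.λ.1 0) (λ.0 (λ.0)))
  →1  λ.(λ.λ.λ.λ.1 0) (λ.0 (λ.0))
  →2  λ.λ.λ.λ.1 0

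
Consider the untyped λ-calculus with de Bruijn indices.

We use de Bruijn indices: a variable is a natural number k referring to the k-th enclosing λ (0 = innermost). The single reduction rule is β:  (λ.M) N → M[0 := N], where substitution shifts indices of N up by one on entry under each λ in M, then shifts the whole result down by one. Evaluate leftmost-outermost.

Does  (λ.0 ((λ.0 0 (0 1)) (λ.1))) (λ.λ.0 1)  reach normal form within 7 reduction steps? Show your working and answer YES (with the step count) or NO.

Answer: YES — reaches normal form λ.0 (λ.0 (λ.λ.0 1)) in 6 ≤ 7 steps

Reduction:
  start: (λ.0 ((λ.0 0 (0 1)) (λ.1))) (λ.λ.0 1)
  step 1: (λ.λ.0 1) ((λ.0 0 (0 (λ.λ.0 1))) (λ.λ.λ.0 1))
  step 2: λ.0 ((λ.0 0 (0 (λ.λ.0 1))) (λ.λ.λ.0 1))
  step 3: λ.0 ((λ.λ.λ.0 1) (λ.λ.λ.0 1) ((λ.λ.λ.0 1) (λ.λ.0 1)))
  step 4: λ.0 ((λ.λ.0 1) ((λ.λ.λ.0 1) (λ.λ.0 1)))
  step 5: λ.0 (λ.0 ((λ.λ.λ.0 1) (λ.λ.0 1)))
  step 6: λ.0 (λ.0 (λ.λ.0 1))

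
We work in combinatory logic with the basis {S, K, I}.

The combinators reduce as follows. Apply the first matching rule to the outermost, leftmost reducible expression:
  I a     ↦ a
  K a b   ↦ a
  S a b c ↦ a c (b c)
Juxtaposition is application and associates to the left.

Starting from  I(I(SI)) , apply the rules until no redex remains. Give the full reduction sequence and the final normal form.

  start: I(I(SI))
  →1  I(SI)
  →2  SI

Answer: normal form = SI  (in 2 steps)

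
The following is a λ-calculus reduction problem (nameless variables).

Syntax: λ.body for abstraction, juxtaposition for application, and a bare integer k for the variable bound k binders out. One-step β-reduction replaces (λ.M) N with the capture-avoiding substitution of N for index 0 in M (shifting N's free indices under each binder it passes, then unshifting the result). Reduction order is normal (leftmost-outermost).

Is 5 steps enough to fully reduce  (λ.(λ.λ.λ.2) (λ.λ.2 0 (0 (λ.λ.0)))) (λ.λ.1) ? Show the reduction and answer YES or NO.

Answer: YES — reaches normal form λ.λ.λ.λ.0 in 4 ≤ 5 steps

Derivation:
  start: (λ.(λ.λ.λ.2) (λ.λ.2 0 (0 (λ.λ.0)))) (λ.λ.1)
  →1  (λ.λ.λ.2) (λ.λ.(λ.λ.1) 0 (0 (λ.λ.0)))
  →2  λ.λ.λ.λ.(λ.λ.1) 0 (0 (λ.λ.0))
  →3  λ.λ.λ.λ.(λ.1) (0 (λ.λ.0))
  →4  λ.λ.λ.λ.0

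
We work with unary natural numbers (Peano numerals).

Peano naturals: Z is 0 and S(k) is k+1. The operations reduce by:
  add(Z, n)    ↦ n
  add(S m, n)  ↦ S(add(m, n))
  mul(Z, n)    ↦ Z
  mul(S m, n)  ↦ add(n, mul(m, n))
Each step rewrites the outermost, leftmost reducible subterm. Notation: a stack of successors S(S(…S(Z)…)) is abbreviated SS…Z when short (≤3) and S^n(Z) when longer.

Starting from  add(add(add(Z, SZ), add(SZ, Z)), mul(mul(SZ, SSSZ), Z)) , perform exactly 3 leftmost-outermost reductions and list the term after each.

  start: add(add(add(Z, SZ), add(SZ, Z)), mul(mul(SZ, SSSZ), Z))
  [1] add(add(SZ, add(SZ, Z)), mul(mul(SZ, SSSZ), Z))
  [2] add(S(add(Z, add(SZ, Z))), mul(mul(SZ, SSSZ), Z))
  [3] S(add(add(Z, add(SZ, Z)), mul(mul(SZ, SSSZ), Z)))

Answer: after 3 steps: S(add(add(Z, add(SZ, Z)), mul(mul(SZ, SSSZ), Z)))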